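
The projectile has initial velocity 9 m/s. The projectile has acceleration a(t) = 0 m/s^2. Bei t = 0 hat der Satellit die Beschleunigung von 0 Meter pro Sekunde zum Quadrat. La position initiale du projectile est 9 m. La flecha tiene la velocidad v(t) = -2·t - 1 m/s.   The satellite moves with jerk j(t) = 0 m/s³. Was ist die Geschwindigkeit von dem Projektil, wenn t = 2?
Ausgehend von der Beschleunigung a(t) = 0, nehmen wir 1 Stammfunktion. Die Stammfunktion von der Beschleunigung, mit v(0) = 9, ergibt die Geschwindigkeit: v(t) = 9. Mit v(t) = 9 und Einsetzen von t = 2, finden wir v = 9.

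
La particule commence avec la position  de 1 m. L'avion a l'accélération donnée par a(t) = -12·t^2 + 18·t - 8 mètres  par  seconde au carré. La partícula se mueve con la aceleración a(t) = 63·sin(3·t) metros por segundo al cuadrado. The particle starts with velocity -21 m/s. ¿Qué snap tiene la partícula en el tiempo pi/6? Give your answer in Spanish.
Para resolver esto, necesitamos tomar 2 derivadas de nuestra ecuación de la aceleración a(t) = 63·sin(3·t). Derivando la aceleración, obtenemos la sacudida: j(t) = 189·cos(3·t). Tomando d/dt de j(t), encontramos s(t) = -567·sin(3·t). Tenemos el snap s(t) = -567·sin(3·t). Sustituyendo t = pi/6: s(pi/6) = -567.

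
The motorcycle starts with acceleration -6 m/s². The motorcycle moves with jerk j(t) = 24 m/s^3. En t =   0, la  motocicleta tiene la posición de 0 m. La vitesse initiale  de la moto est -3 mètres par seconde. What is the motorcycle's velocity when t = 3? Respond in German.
Um dies zu lösen, müssen wir 2 Stammfunktionen unserer Gleichung für den Ruck j(t) = 24 finden. Die Stammfunktion von dem Ruck ist die Beschleunigung. Mit a(0) = -6 erhalten wir a(t) = 24·t - 6. Durch Integration von der Beschleunigung und Verwendung der Anfangsbedingung v(0) = -3, erhalten wir v(t) = 12·t^2 - 6·t - 3. Mit v(t) = 12·t^2 - 6·t - 3 und Einsetzen von t = 3, finden wir v = 87.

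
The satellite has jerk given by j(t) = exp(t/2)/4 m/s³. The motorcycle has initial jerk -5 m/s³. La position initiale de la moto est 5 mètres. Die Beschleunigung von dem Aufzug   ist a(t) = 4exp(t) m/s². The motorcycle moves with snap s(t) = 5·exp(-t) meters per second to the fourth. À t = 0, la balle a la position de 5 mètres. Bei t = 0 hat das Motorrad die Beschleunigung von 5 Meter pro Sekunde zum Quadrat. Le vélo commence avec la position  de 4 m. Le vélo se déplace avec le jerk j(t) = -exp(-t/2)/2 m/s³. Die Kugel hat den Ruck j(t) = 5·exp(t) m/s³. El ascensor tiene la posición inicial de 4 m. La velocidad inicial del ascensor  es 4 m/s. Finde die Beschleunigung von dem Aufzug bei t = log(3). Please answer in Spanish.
Usando a(t) = 4·exp(t) y sustituyendo t = log(3), encontramos a = 12.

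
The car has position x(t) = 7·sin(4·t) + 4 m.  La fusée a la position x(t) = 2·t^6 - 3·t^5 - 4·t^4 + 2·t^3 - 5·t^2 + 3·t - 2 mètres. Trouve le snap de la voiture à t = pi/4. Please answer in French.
Pour résoudre ceci, nous devons prendre 4 dérivées de notre équation de la position x(t) = 7·sin(4·t) + 4. En dérivant la position, nous obtenons la vitesse: v(t) = 28·cos(4·t). La dérivée de la vitesse donne l'accélération: a(t) = -112·sin(4·t). En prenant d/dt de a(t), nous trouvons j(t) = -448·cos(4·t). La dérivée du jerk donne le snap: s(t) = 1792·sin(4·t). En utilisant s(t) = 1792·sin(4·t) et en substituant t = pi/4, nous trouvons s = 0.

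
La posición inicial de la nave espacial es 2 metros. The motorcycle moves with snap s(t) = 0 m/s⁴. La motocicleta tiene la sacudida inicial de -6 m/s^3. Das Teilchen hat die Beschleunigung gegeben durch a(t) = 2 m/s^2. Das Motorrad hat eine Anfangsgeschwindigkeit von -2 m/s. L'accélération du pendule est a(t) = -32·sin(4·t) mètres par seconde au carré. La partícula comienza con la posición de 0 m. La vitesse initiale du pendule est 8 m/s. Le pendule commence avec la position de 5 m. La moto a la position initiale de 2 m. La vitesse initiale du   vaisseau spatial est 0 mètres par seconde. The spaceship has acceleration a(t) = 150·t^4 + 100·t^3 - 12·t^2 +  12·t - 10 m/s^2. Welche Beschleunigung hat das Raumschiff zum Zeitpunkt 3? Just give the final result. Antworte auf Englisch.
At t = 3, a = 14768.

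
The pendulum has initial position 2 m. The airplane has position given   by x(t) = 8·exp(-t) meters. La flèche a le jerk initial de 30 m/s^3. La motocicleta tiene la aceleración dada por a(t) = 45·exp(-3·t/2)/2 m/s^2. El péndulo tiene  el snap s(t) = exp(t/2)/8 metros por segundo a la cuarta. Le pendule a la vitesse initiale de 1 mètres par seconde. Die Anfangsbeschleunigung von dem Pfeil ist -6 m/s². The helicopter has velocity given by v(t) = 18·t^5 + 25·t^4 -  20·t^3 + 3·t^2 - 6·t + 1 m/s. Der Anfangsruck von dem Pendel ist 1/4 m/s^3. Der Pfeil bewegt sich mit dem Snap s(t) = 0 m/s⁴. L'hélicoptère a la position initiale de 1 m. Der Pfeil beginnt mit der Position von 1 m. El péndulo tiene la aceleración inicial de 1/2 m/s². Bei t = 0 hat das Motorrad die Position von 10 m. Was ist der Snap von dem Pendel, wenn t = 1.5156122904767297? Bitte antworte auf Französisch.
En utilisant s(t) = exp(t/2)/8 et en substituant t = 1.5156122904767297, nous trouvons s = 0.266698786878523.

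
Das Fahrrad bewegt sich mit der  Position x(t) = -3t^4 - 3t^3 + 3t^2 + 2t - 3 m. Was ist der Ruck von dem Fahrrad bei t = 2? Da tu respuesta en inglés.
To solve this, we need to take 3 derivatives of our position equation x(t) = -3·t^4 - 3·t^3 + 3·t^2 + 2·t - 3. Taking d/dt of x(t), we find v(t) = -12·t^3 - 9·t^2 + 6·t + 2. The derivative of velocity gives acceleration: a(t) = -36·t^2 - 18·t + 6. Differentiating acceleration, we get jerk: j(t) = -72·t - 18. Using j(t) = -72·t - 18 and substituting t = 2, we find j = -162.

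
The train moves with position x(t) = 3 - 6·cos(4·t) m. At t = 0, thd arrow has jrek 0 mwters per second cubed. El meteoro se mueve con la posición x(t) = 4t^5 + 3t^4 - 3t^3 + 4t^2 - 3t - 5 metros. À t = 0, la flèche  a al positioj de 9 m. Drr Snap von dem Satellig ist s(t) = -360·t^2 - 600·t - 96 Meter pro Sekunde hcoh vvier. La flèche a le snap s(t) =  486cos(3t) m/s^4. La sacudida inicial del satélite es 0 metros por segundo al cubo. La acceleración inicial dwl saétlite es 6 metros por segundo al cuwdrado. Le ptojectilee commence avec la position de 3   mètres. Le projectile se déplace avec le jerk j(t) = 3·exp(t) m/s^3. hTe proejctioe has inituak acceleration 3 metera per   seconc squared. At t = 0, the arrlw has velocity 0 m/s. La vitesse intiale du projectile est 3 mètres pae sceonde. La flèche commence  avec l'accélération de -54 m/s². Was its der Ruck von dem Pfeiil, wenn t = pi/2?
Ausgehend von dem Snap s(t) = 486·cos(3·t), nehmen wir 1 Stammfunktion. Das Integral von dem Snap, mit j(0) = 0, ergibt den Ruck: j(t) = 162·sin(3·t). Mit j(t) = 162·sin(3·t) und Einsetzen von t = pi/2, finden wir j = -162.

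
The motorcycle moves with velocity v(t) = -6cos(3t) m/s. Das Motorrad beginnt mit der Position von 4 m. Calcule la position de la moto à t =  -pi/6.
Nous devons intégrer notre équation de la vitesse v(t) = -6·cos(3·t) 1 fois. L'intégrale de la vitesse, avec x(0) = 4, donne la position: x(t) = 4 - 2·sin(3·t). De l'équation de la position x(t) = 4 - 2·sin(3·t), nous substituons t = -pi/6 pour obtenir x = 6.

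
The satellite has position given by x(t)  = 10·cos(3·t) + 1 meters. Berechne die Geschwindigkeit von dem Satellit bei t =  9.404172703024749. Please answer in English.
Starting from position x(t) = 10·cos(3·t) + 1, we take 1 derivative. Differentiating position, we get velocity: v(t) = -30·sin(3·t). From the given velocity equation v(t) = -30·sin(3·t), we substitute t = 9.404172703024749 to get v = -1.85329237362975.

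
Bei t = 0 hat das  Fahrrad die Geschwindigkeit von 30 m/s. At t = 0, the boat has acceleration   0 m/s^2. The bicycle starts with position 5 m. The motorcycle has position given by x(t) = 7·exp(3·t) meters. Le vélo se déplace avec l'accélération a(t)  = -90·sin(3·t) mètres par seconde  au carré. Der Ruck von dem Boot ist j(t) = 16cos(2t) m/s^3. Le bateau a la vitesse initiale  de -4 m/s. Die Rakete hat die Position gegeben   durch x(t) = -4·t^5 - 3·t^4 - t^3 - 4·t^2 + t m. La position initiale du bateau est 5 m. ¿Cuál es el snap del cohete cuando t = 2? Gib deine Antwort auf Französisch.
Pour résoudre ceci, nous devons prendre 4 dérivées de notre équation de la position x(t) = -4·t^5 - 3·t^4 - t^3 - 4·t^2 + t. En prenant d/dt de x(t), nous trouvons v(t) = -20·t^4 - 12·t^3 - 3·t^2 - 8·t + 1. En prenant d/dt de v(t), nous trouvons a(t) = -80·t^3 - 36·t^2 - 6·t - 8. En prenant d/dt de a(t), nous trouvons j(t) = -240·t^2 - 72·t - 6. En dérivant le jerk, nous obtenons le snap: s(t) = -480·t - 72. Nous avons le snap s(t) = -480·t - 72. En substituant t = 2: s(2) = -1032.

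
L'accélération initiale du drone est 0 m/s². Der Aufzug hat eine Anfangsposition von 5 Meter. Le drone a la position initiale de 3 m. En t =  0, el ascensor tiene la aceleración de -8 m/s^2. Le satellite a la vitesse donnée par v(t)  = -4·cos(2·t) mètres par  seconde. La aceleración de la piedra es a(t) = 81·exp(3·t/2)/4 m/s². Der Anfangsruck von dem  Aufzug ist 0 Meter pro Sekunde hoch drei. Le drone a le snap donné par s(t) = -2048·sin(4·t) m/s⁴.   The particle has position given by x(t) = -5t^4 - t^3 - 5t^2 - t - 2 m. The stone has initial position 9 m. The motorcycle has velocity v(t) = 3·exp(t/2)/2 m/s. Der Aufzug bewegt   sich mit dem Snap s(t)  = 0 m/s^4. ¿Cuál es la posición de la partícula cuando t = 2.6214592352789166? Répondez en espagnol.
De la ecuación de la posición x(t) = -5·t^4 - t^3 - 5·t^2 - t - 2, sustituimos t = 2.6214592352789166 para obtener x = -293.121751369664.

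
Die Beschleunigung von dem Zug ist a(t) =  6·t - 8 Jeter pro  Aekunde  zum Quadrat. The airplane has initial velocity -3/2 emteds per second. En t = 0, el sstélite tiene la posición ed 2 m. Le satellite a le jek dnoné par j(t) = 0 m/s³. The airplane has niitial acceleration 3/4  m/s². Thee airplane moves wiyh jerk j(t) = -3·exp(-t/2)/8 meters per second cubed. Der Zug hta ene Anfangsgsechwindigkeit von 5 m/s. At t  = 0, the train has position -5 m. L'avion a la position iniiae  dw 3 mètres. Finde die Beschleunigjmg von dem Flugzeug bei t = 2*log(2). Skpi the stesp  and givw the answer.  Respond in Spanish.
En t = 2*log(2), a = 3/8.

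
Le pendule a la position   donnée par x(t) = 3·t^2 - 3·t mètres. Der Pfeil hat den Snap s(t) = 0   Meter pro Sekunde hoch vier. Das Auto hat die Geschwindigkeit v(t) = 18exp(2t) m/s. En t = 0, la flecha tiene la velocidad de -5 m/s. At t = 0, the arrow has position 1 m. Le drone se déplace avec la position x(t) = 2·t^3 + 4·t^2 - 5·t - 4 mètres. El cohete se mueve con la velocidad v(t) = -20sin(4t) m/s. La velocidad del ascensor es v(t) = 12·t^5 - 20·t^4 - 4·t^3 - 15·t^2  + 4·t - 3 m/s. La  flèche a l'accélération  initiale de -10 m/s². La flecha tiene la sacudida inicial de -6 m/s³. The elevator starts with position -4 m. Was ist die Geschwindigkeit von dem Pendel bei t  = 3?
Wir müssen unsere Gleichung für die Position x(t) = 3·t^2 - 3·t 1-mal ableiten. Mit d/dt von x(t) finden wir v(t) = 6·t - 3. Mit v(t) = 6·t - 3 und Einsetzen von t = 3, finden wir v = 15.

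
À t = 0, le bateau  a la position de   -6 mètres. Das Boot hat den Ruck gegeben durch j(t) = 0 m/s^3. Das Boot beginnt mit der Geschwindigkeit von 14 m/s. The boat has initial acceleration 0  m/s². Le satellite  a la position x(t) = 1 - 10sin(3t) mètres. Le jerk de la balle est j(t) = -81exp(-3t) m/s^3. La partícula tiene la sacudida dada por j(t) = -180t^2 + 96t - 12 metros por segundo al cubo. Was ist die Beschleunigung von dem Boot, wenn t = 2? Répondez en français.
Nous devons trouver la primitive de notre équation du jerk j(t) = 0 1 fois. La primitive du jerk est l'accélération. En utilisant a(0) = 0, nous obtenons a(t) = 0. En utilisant a(t) = 0 et en substituant t = 2, nous trouvons a = 0.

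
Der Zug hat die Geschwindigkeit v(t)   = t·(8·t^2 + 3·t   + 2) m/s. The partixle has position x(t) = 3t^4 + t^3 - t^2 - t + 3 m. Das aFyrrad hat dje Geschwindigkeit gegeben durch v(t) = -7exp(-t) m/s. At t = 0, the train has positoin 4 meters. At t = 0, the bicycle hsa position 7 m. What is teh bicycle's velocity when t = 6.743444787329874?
We have velocity v(t) = -7·exp(-t). Substituting t = 6.743444787329874: v(6.743444787329874) = -0.00825006138320649.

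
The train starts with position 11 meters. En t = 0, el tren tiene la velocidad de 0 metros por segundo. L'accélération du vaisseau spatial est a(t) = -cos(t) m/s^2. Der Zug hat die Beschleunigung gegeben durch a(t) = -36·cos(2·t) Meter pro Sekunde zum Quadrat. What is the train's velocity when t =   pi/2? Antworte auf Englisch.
To find the answer, we compute 1 antiderivative of a(t) = -36·cos(2·t). Taking ∫a(t)dt and applying v(0) = 0, we find v(t) = -18·sin(2·t). We have velocity v(t) = -18·sin(2·t). Substituting t = pi/2: v(pi/2) = 0.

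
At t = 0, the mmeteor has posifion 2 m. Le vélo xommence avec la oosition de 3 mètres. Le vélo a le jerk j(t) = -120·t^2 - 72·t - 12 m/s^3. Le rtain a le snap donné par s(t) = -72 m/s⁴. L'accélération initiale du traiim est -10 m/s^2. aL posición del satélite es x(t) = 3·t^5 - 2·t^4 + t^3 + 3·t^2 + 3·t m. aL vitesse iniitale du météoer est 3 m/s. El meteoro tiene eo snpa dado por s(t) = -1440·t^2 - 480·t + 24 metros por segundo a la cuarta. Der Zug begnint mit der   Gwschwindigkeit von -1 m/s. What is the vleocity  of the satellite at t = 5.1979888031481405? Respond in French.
Pour résoudre ceci, nous devons prendre 1 dérivée de notre équation de la position x(t) = 3·t^5 - 2·t^4 + t^3 + 3·t^2 + 3·t. En dérivant la position, nous obtenons la vitesse: v(t) = 15·t^4 - 8·t^3 + 3·t^2 + 6·t + 3. Nous avons la vitesse v(t) = 15·t^4 - 8·t^3 + 3·t^2 + 6·t + 3. En substituant t = 5.1979888031481405: v(5.1979888031481405) = 9942.15229632584.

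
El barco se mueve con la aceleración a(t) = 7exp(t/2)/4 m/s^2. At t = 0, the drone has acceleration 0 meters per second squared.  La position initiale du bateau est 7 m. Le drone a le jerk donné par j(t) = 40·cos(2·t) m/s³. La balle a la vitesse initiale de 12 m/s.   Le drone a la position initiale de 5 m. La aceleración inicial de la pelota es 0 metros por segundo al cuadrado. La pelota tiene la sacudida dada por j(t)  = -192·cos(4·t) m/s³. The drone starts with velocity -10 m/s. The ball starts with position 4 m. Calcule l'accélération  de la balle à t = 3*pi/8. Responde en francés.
Pour résoudre ceci, nous devons prendre 1 intégrale de notre équation du jerk j(t) = -192·cos(4·t). En prenant ∫j(t)dt et en appliquant a(0) = 0, nous trouvons a(t) = -48·sin(4·t). En utilisant a(t) = -48·sin(4·t) et en substituant t = 3*pi/8, nous trouvons a = 48.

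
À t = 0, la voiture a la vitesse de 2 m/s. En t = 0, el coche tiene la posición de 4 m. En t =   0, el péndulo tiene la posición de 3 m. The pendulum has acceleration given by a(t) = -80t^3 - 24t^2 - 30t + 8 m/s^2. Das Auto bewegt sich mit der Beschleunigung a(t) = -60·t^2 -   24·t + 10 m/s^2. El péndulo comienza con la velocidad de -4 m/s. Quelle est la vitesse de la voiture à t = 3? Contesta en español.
Necesitamos integrar nuestra ecuación de la aceleración a(t) = -60·t^2 - 24·t + 10 1 vez. Tomando ∫a(t)dt y aplicando v(0) = 2, encontramos v(t) = -20·t^3 - 12·t^2 + 10·t + 2. Usando v(t) = -20·t^3 - 12·t^2 + 10·t + 2 y sustituyendo t = 3, encontramos v = -616.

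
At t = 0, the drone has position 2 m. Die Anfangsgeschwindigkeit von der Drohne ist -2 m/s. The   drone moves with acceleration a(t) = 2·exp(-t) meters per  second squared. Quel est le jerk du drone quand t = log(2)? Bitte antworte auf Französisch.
Pour résoudre ceci, nous devons prendre 1 dérivée de notre équation de l'accélération a(t) = 2·exp(-t). La dérivée de l'accélération donne le jerk: j(t) = -2·exp(-t). Nous avons le jerk j(t) = -2·exp(-t). En substituant t = log(2): j(log(2)) = -1.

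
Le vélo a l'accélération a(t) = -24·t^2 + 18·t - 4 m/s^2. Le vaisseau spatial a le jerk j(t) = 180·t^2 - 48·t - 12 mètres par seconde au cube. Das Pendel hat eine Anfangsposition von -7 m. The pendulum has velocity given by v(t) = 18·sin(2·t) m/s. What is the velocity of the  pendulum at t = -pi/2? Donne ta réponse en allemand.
Wir haben die Geschwindigkeit v(t) = 18·sin(2·t). Durch Einsetzen von t = -pi/2: v(-pi/2) = 0.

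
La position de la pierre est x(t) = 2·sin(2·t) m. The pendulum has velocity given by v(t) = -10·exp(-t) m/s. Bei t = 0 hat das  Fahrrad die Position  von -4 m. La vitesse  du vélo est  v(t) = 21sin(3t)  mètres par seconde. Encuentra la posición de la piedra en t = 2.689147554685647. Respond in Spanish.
Usando x(t) = 2·sin(2·t) y sustituyendo t = 2.689147554685647, encontramos x = -1.57271465396314.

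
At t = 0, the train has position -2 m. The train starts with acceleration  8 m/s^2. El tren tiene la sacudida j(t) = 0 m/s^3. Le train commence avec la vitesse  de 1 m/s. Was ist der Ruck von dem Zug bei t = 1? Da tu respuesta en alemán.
Mit j(t) = 0 und Einsetzen von t = 1, finden wir j = 0.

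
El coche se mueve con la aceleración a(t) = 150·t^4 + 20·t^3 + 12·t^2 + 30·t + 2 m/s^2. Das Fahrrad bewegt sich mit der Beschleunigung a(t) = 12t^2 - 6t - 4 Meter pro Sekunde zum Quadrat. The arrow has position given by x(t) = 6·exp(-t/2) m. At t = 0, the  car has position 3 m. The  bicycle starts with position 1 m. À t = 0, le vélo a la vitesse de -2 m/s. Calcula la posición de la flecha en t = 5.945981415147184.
De la ecuación de la posición x(t) = 6·exp(-t/2), sustituimos t = 5.945981415147184 para obtener x = 0.306900638049111.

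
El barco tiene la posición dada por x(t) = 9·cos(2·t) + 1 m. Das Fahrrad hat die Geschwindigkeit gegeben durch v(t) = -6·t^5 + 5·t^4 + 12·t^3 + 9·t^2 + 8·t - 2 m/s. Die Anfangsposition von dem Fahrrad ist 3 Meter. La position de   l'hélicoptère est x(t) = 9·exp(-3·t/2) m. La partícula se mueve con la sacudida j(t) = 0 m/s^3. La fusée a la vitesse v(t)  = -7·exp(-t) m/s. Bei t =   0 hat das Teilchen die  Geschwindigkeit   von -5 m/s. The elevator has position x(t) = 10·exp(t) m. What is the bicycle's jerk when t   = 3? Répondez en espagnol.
Para resolver esto, necesitamos tomar 2 derivadas de nuestra ecuación de la velocidad v(t) = -6·t^5 + 5·t^4 + 12·t^3 + 9·t^2 + 8·t - 2. Derivando la velocidad, obtenemos la aceleración: a(t) = -30·t^4 + 20·t^3 + 36·t^2 + 18·t + 8. Tomando d/dt de a(t), encontramos j(t) = -120·t^3 + 60·t^2 + 72·t + 18. De la ecuación de la sacudida j(t) = -120·t^3 + 60·t^2 + 72·t + 18, sustituimos t = 3 para obtener j = -2466.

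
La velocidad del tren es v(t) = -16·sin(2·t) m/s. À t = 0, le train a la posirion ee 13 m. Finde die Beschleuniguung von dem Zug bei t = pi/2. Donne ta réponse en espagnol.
Partiendo de la velocidad v(t) = -16·sin(2·t), tomamos 1 derivada. Tomando d/dt de v(t), encontramos a(t) = -32·cos(2·t). De la ecuación de la aceleración a(t) = -32·cos(2·t), sustituimos t = pi/2 para obtener a = 32.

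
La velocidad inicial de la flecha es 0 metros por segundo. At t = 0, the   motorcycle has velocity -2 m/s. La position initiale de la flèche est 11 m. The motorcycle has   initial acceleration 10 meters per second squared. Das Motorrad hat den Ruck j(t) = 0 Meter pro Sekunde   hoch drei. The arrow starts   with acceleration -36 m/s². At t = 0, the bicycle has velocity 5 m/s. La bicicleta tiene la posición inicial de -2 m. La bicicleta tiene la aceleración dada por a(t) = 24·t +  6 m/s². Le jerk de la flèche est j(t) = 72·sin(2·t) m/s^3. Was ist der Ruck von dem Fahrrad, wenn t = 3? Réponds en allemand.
Um dies zu lösen, müssen wir 1 Ableitung unserer Gleichung für die Beschleunigung a(t) = 24·t + 6 nehmen. Die Ableitung von der Beschleunigung ergibt den Ruck: j(t) = 24. Wir haben den Ruck j(t) = 24. Durch Einsetzen von t = 3: j(3) = 24.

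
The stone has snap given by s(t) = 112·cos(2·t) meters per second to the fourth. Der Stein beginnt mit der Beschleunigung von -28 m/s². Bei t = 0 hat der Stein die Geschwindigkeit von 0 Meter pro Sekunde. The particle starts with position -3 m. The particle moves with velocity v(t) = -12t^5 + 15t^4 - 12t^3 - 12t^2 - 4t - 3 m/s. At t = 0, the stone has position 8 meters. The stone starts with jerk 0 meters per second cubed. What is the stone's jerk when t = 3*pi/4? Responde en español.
Para resolver esto, necesitamos tomar 1 antiderivada de nuestra ecuación del snap s(t) = 112·cos(2·t). Integrando el snap y usando la condición inicial j(0) = 0, obtenemos j(t) = 56·sin(2·t). Usando j(t) = 56·sin(2·t) y sustituyendo t = 3*pi/4, encontramos j = -56.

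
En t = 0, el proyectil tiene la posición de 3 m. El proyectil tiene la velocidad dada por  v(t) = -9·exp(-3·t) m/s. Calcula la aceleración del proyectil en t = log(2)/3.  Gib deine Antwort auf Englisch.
To solve this, we need to take 1 derivative of our velocity equation v(t) = -9·exp(-3·t). Taking d/dt of v(t), we find a(t) = 27·exp(-3·t). From the given acceleration equation a(t) = 27·exp(-3·t), we substitute t = log(2)/3 to get a = 27/2.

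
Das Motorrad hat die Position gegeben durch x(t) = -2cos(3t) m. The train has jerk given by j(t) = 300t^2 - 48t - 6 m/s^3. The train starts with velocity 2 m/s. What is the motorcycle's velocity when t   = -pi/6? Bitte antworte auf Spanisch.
Partiendo de la posición x(t) = -2·cos(3·t), tomamos 1 derivada. La derivada de la posición da la velocidad: v(t) = 6·sin(3·t). Tenemos la velocidad v(t) = 6·sin(3·t). Sustituyendo t = -pi/6: v(-pi/6) = -6.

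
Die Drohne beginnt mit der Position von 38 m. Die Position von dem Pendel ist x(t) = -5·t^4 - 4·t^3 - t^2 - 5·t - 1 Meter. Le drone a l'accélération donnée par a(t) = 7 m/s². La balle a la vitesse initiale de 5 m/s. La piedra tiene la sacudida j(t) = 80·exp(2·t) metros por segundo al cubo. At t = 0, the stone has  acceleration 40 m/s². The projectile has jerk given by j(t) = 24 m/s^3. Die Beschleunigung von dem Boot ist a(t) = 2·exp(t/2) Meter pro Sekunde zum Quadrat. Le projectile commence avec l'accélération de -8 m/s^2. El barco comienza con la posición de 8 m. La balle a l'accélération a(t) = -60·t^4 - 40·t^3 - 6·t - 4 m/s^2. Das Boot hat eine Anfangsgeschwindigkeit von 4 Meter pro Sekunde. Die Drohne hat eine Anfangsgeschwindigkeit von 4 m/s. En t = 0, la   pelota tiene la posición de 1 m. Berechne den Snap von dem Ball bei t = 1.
Ausgehend von der Beschleunigung a(t) = -60·t^4 - 40·t^3 - 6·t - 4, nehmen wir 2 Ableitungen. Durch Ableiten von der Beschleunigung erhalten wir den Ruck: j(t) = -240·t^3 - 120·t^2 - 6. Mit d/dt von j(t) finden wir s(t) = -720·t^2 - 240·t. Aus der Gleichung für den Snap s(t) = -720·t^2 - 240·t, setzen wir t = 1 ein und erhalten s = -960.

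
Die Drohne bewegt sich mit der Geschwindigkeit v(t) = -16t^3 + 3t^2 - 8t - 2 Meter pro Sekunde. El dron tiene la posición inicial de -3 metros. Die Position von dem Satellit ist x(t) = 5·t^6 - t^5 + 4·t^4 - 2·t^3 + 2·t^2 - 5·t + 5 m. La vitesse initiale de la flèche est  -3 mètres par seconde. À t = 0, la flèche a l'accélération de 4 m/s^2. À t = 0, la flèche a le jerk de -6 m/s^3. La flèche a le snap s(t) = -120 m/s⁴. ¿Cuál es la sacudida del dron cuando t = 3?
Para resolver esto, necesitamos tomar 2 derivadas de nuestra ecuación de la velocidad v(t) = -16·t^3 + 3·t^2 - 8·t - 2. Derivando la velocidad, obtenemos la aceleración: a(t) = -48·t^2 + 6·t - 8. La derivada de la aceleración da la sacudida: j(t) = 6 - 96·t. Tenemos la sacudida j(t) = 6 - 96·t. Sustituyendo t = 3: j(3) = -282.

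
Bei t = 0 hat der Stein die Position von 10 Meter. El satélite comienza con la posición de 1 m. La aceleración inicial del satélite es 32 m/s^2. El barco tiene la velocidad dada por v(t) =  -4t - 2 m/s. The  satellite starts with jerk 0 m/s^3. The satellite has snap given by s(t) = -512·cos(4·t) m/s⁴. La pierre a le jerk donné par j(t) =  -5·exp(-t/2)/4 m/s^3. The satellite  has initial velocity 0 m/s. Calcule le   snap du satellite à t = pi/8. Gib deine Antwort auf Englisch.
Using s(t) = -512·cos(4·t) and substituting t = pi/8, we find s = 0.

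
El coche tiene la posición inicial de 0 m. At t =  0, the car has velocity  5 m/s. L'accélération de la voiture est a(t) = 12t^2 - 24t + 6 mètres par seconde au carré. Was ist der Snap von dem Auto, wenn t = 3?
Um dies zu lösen, müssen wir 2 Ableitungen unserer Gleichung für die Beschleunigung a(t) = 12·t^2 - 24·t + 6 nehmen. Mit d/dt von a(t) finden wir j(t) = 24·t - 24. Die Ableitung von dem Ruck ergibt den Snap: s(t) = 24. Mit s(t) = 24 und Einsetzen von t = 3, finden wir s = 24.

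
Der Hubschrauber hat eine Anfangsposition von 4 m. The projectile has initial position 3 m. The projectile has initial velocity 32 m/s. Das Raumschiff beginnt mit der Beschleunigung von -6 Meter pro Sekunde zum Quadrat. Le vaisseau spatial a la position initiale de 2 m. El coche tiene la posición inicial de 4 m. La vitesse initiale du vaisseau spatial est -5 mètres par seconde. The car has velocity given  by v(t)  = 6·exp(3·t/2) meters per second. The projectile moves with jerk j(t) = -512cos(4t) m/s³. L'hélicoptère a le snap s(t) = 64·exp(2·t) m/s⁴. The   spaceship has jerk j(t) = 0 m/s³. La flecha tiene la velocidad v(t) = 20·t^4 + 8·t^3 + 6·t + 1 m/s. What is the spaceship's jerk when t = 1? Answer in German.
Mit j(t) = 0 und Einsetzen von t = 1, finden wir j = 0.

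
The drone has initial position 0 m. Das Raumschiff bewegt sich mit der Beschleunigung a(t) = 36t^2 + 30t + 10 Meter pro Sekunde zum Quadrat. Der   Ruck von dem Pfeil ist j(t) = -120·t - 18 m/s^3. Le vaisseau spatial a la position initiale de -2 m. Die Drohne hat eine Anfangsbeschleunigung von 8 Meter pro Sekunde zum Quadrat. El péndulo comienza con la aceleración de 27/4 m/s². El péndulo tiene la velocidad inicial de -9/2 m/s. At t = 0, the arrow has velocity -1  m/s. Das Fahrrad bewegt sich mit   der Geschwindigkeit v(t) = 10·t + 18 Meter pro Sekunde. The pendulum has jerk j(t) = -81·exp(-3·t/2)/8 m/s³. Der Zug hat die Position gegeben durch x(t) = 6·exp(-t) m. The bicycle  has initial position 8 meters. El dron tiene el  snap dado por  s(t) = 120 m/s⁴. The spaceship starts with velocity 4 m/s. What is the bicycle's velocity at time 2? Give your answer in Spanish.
De la ecuación de la velocidad v(t) = 10·t + 18, sustituimos t = 2 para obtener v = 38.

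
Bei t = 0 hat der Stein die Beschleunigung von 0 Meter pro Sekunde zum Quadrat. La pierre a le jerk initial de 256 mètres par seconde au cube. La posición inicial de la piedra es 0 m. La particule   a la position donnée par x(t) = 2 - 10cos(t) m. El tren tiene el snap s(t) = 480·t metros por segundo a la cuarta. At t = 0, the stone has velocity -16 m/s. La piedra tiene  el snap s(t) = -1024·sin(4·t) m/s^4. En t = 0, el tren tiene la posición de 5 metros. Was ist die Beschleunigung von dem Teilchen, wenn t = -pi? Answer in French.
En partant de la position x(t) = 2 - 10·cos(t), nous prenons 2 dérivées. En prenant d/dt de x(t), nous trouvons v(t) = 10·sin(t). En dérivant la vitesse, nous obtenons l'accélération: a(t) = 10·cos(t). Nous avons l'accélération a(t) = 10·cos(t). En substituant t = -pi: a(-pi) = -10.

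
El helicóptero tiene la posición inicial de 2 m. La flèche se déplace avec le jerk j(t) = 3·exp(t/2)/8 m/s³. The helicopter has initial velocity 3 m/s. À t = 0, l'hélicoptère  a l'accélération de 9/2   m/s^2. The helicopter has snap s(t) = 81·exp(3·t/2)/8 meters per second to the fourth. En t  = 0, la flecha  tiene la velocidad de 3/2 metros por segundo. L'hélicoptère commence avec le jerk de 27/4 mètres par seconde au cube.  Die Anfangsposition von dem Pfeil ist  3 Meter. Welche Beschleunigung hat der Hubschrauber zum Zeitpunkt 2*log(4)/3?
Ausgehend von dem Snap s(t) = 81·exp(3·t/2)/8, nehmen wir 2 Integrale. Durch Integration von dem Snap und Verwendung der Anfangsbedingung j(0) = 27/4, erhalten wir j(t) = 27·exp(3·t/2)/4. Mit ∫j(t)dt und Anwendung von a(0) = 9/2, finden wir a(t) = 9·exp(3·t/2)/2. Aus der Gleichung für die Beschleunigung a(t) = 9·exp(3·t/2)/2, setzen wir t = 2*log(4)/3 ein und erhalten a = 18.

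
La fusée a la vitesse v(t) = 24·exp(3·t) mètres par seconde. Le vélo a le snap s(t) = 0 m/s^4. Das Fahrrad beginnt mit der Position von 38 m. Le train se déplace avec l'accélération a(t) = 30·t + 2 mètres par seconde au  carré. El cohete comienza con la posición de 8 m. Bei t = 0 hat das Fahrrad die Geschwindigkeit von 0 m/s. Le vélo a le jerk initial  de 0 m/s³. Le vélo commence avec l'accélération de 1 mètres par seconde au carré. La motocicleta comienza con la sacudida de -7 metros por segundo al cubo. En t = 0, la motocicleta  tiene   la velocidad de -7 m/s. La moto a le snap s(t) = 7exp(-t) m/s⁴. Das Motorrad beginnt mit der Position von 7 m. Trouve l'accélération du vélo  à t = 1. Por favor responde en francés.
Nous devons intégrer notre équation du snap s(t) = 0 2 fois. La primitive du snap est le jerk. En utilisant j(0) = 0, nous obtenons j(t) = 0. En intégrant le jerk et en utilisant la condition initiale a(0) = 1, nous obtenons a(t) = 1. De l'équation de l'accélération a(t) = 1, nous substituons t = 1 pour obtenir a = 1.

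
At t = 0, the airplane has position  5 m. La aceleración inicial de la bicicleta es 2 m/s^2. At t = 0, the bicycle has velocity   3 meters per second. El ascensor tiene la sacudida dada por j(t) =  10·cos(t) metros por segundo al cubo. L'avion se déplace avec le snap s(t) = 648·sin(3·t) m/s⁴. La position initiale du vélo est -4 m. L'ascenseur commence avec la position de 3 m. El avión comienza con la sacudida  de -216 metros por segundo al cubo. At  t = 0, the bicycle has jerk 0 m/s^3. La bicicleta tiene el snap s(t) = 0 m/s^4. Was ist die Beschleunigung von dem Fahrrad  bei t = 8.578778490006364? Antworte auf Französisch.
Pour résoudre ceci, nous devons prendre 2 intégrales de notre équation du snap s(t) = 0. En prenant ∫s(t)dt et en appliquant j(0) = 0, nous trouvons j(t) = 0. La primitive du jerk, avec a(0) = 2, donne l'accélération: a(t) = 2. Nous avons l'accélération a(t) = 2. En substituant t = 8.578778490006364: a(8.578778490006364) = 2.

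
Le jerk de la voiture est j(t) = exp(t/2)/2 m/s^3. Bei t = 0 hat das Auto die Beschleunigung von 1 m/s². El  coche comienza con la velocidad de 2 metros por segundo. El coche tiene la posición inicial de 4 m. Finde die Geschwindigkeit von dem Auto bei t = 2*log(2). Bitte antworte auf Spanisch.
Partiendo de la sacudida j(t) = exp(t/2)/2, tomamos 2 integrales. Tomando ∫j(t)dt y aplicando a(0) = 1, encontramos a(t) = exp(t/2). Tomando ∫a(t)dt y aplicando v(0) = 2, encontramos v(t) = 2·exp(t/2). Tenemos la velocidad v(t) = 2·exp(t/2). Sustituyendo t = 2*log(2): v(2*log(2)) = 4.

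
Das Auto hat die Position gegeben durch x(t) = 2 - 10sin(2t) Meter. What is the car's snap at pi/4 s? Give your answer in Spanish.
Partiendo de la posición x(t) = 2 - 10·sin(2·t), tomamos 4 derivadas. Derivando la posición, obtenemos la velocidad: v(t) = -20·cos(2·t). Derivando la velocidad, obtenemos la aceleración: a(t) = 40·sin(2·t). Tomando d/dt de a(t), encontramos j(t) = 80·cos(2·t). Derivando la sacudida, obtenemos el snap: s(t) = -160·sin(2·t). De la ecuación del snap s(t) = -160·sin(2·t), sustituimos t = pi/4 para obtener s = -160.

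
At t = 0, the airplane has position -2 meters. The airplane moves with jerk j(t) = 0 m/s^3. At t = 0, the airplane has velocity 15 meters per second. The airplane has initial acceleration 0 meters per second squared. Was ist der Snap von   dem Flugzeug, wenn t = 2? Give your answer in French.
En partant du jerk j(t) = 0, nous prenons 1 dérivée. En prenant d/dt de j(t), nous trouvons s(t) = 0. Nous avons le snap s(t) = 0. En substituant t = 2: s(2) = 0.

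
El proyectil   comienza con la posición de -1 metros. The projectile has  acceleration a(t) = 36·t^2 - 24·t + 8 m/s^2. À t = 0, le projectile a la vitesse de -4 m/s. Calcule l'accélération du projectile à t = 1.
En utilisant a(t) = 36·t^2 - 24·t + 8 et en substituant t = 1, nous trouvons a = 20.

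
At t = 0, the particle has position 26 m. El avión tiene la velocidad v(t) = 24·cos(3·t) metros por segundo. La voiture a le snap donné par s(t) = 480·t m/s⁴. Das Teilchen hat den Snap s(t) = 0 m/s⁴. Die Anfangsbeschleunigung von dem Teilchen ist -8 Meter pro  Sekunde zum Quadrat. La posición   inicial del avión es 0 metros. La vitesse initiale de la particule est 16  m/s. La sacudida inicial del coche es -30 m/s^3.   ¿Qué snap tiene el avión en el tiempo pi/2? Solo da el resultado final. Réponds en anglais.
At t = pi/2, s = -648.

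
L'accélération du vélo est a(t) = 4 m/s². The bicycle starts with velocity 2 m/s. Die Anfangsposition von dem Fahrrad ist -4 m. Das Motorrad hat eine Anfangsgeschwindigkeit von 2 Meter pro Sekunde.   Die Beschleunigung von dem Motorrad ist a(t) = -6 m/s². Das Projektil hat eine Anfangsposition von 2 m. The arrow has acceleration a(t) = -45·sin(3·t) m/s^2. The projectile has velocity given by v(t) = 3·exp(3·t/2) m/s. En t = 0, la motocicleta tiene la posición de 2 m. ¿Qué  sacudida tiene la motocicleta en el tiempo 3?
Partiendo de la aceleración a(t) = -6, tomamos 1 derivada. La derivada de la aceleración da la sacudida: j(t) = 0. Usando j(t) = 0 y sustituyendo t = 3, encontramos j = 0.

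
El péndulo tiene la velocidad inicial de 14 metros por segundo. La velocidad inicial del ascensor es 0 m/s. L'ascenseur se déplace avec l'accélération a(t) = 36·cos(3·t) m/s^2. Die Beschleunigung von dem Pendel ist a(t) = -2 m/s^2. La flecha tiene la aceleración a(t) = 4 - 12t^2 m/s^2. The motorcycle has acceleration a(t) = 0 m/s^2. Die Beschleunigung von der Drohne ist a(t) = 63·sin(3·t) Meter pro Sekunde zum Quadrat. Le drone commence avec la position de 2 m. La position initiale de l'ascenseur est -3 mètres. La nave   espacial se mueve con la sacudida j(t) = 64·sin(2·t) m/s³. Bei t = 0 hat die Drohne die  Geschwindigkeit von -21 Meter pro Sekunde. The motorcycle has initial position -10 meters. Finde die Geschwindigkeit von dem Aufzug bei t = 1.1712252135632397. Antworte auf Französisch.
Pour résoudre ceci, nous devons prendre 1 intégrale de notre équation de l'accélération a(t) = 36·cos(3·t). L'intégrale de l'accélération est la vitesse. En utilisant v(0) = 0, nous obtenons v(t) = 12·sin(3·t). En utilisant v(t) = 12·sin(3·t) et en substituant t = 1.1712252135632397, nous trouvons v = -4.36268006279764.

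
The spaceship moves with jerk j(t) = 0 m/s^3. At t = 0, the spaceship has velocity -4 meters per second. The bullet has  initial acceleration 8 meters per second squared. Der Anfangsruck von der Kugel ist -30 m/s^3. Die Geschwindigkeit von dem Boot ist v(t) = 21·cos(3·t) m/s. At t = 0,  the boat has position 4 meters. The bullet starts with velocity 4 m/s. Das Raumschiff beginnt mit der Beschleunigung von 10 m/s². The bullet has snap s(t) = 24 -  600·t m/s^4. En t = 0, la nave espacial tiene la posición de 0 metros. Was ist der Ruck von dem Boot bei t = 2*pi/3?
Um dies zu lösen, müssen wir 2 Ableitungen unserer Gleichung für die Geschwindigkeit v(t) = 21·cos(3·t) nehmen. Die Ableitung von der Geschwindigkeit ergibt die Beschleunigung: a(t) = -63·sin(3·t). Mit d/dt von a(t) finden wir j(t) = -189·cos(3·t). Mit j(t) = -189·cos(3·t) und Einsetzen von t = 2*pi/3, finden wir j = -189.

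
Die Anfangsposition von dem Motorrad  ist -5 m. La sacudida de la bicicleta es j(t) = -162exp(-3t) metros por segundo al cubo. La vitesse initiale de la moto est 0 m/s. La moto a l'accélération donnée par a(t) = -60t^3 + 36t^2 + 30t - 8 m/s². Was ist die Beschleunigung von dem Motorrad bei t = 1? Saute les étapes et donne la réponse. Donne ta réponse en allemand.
a(1) = -2.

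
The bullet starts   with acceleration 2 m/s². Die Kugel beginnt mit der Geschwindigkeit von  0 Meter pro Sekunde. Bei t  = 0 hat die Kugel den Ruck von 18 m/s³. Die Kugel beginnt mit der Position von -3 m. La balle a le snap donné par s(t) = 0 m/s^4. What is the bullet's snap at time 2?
From the given snap equation s(t) = 0, we substitute t = 2 to get s = 0.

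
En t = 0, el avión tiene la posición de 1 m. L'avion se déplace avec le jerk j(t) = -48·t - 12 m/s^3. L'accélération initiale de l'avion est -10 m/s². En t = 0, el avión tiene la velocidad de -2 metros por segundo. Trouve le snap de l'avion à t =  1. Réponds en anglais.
We must differentiate our jerk equation j(t) = -48·t - 12 1 time. Differentiating jerk, we get snap: s(t) = -48. From the given snap equation s(t) = -48, we substitute t = 1 to get s = -48.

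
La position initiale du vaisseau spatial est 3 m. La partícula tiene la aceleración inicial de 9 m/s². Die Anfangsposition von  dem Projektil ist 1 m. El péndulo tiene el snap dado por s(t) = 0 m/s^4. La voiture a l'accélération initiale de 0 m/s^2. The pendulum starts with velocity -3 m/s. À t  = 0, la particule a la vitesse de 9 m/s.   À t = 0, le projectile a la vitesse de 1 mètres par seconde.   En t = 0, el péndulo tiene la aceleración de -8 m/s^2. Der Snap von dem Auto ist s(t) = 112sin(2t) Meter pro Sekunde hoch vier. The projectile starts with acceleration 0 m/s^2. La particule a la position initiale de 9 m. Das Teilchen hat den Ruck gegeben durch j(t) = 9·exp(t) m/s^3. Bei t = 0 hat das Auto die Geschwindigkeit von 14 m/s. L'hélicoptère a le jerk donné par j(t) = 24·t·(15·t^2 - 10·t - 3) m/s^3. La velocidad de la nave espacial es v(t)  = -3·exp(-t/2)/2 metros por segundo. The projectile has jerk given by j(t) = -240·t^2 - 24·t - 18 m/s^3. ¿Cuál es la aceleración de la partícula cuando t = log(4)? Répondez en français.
En partant du jerk j(t) = 9·exp(t), nous prenons 1 primitive. L'intégrale du jerk, avec a(0) = 9, donne l'accélération: a(t) = 9·exp(t). Nous avons l'accélération a(t) = 9·exp(t). En substituant t = log(4): a(log(4)) = 36.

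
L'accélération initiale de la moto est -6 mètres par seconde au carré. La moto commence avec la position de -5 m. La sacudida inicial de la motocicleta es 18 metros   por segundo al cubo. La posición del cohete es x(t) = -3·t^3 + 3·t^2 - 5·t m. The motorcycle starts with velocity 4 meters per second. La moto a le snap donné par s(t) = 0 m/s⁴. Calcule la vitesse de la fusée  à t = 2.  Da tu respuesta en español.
Partiendo de la posición x(t) = -3·t^3 + 3·t^2 - 5·t, tomamos 1 derivada. Tomando d/dt de x(t), encontramos v(t) = -9·t^2 + 6·t - 5. De la ecuación de la velocidad v(t) = -9·t^2 + 6·t - 5, sustituimos t = 2 para obtener v = -29.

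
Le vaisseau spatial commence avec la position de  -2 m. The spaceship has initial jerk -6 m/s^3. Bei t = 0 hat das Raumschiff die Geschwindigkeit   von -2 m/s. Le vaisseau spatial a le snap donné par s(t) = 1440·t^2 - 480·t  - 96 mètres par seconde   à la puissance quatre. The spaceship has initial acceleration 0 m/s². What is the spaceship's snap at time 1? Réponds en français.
De l'équation du snap s(t) = 1440·t^2 - 480·t - 96, nous substituons t = 1 pour obtenir s = 864.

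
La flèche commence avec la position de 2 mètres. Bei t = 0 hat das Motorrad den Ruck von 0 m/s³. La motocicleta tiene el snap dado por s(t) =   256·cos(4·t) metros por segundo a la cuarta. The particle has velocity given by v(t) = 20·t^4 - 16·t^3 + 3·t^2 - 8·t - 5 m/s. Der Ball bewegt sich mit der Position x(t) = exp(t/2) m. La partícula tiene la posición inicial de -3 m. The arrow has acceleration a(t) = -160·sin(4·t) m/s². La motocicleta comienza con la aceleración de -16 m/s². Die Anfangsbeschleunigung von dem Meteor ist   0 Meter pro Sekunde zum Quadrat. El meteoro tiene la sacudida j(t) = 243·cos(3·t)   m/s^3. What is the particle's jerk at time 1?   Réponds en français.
En partant de la vitesse v(t) = 20·t^4 - 16·t^3 + 3·t^2 - 8·t - 5, nous prenons 2 dérivées. La dérivée de la vitesse donne l'accélération: a(t) = 80·t^3 - 48·t^2 + 6·t - 8. En dérivant l'accélération, nous obtenons le jerk: j(t) = 240·t^2 - 96·t + 6. En utilisant j(t) = 240·t^2 - 96·t + 6 et en substituant t = 1, nous trouvons j = 150.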